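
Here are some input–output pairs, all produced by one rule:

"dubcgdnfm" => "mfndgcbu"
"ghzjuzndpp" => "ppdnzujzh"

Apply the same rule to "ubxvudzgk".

kgzduvxb

In each case the input is transformed by: reverse the string, then delete the last character.
Working it through for "ubxvudzgk": intermediate "kgzduvxbu", final "kgzduvxb".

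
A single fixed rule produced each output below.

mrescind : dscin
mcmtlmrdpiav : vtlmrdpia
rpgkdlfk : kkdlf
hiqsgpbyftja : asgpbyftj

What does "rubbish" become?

hbis

The transformation: delete the first 3 characters, then move the last character to the front.
Doing the same to "rubbish": "hbis".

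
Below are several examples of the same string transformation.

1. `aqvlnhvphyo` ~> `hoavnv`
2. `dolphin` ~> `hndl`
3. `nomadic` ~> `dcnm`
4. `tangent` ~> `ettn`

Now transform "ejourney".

reeo

What's happening: keep every other character starting from the first (positions 1st, 3rd, 5th, ...), then move the last 2 characters to the front (rotate right by 2).
"ejourney" → "reeo".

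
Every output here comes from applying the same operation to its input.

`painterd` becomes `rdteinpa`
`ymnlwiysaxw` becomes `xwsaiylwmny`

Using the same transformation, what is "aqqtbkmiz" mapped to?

izkmtbqqa

The rule is to reverse the string, then swap each adjacent pair of characters (1↔2, 3↔4, ...).
Applying both steps to "aqqtbkmiz": "zimkbtqqa", then "izkmtbqqa".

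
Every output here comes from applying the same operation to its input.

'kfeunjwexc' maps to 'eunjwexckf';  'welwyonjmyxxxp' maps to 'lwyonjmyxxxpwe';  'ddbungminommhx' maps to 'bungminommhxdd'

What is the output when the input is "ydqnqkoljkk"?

The transformation: move the first 2 characters to the end (rotate left by 2).
"ydqnqkoljkk" → "qnqkoljkkyd".

qnqkoljkkyd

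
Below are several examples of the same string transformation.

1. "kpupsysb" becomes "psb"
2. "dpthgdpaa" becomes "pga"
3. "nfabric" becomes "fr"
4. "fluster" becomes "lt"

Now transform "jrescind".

In each case the input is transformed by: keep one character in every 3, starting at position 2 (positions 2nd, 5th, 8th, ...).
So "jrescind" becomes "rcd".

rcd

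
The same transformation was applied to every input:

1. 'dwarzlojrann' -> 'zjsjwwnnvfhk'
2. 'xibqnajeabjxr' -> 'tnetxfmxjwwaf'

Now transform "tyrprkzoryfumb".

What's happening: take characters alternately from the front and the back (1st, last, 2nd, 2nd-last, ...), then shift every letter 4 places backward in the alphabet (wrapping around).
On "tyrprkzoryfumb": the first step gives "tbymrupfrykrzo", and the second then gives "pxuinqlbnugnvk".
(Check on "dwarzlojrann": → "dnwnaarrzjlo" → "zjsjwwnnvfhk" ✓)

pxuinqlbnugnvk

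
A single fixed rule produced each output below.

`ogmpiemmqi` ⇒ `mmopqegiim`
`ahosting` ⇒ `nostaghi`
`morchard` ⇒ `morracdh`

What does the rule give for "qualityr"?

In each case the input is transformed by: sort the characters into alphabetical order, then swap the front and back halves of the string.
Starting from "qualityr": after the first operation, "ailqrtuy"; after the second, "rtuyailq".

rtuyailq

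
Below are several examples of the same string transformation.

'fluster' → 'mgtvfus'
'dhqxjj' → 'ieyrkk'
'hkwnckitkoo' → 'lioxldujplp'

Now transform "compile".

The transformation: shift every letter 1 place forward in the alphabet (wrapping around), then swap each adjacent pair of characters (1↔2, 3↔4, ...).
Starting from "compile": after the first operation, "dpnqjmf"; after the second, "pdqnmjf".

pdqnmjf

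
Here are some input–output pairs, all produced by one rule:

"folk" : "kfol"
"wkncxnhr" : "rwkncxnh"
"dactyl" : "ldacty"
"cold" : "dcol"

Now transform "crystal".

lcrysta

In each case the input is transformed by: move the last character to the front.
Doing the same to "crystal": "lcrysta".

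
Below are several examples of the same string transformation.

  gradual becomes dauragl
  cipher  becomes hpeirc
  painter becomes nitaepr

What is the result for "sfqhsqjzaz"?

hqsfqsjzza

The rule is to move the first 3 characters to the end (rotate left by 3), then take characters alternately from the front and the back (1st, last, 2nd, 2nd-last, ...).
Working it through for "sfqhsqjzaz": intermediate "hsqjzazsfq", final "hqsfqsjzza".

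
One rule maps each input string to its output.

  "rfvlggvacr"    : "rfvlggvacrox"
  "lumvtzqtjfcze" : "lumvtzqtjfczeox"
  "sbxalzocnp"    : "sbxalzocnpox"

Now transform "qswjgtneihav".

Looking at the pairs, the operation is to append "ox".
Doing the same to "qswjgtneihav": "qswjgtneihavox".

qswjgtneihavox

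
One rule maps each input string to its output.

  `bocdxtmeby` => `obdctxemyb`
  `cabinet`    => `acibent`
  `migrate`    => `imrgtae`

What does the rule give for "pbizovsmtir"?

bpzivomsitr

Looking at the pairs, the operation is to swap each adjacent pair of characters (1↔2, 3↔4, ...).
Applying that to "pbizovsmtir" gives "bpzivomsitr".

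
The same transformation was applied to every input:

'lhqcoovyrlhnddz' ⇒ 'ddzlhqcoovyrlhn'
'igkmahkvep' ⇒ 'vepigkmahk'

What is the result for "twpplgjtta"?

ttatwpplgj

Each output is the input with this applied: move the last 3 characters to the front (rotate right by 3).
So "twpplgjtta" becomes "ttatwpplgj".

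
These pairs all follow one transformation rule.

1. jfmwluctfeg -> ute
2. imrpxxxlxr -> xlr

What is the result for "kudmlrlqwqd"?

The pattern: keep every other character starting from the second (positions 2nd, 4th, 6th, ...), then delete the first 2 characters.
On "kudmlrlqwqd": the first step gives "umrqq", and the second then gives "rqq".

rqq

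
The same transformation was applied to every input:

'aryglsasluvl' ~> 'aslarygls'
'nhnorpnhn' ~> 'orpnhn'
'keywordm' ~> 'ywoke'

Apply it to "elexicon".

exiel

Looking at the pairs, the operation is to delete the last 3 characters, then move the last 3 characters to the front (rotate right by 3).
Starting from "elexicon": after the first operation, "elexi"; after the second, "exiel".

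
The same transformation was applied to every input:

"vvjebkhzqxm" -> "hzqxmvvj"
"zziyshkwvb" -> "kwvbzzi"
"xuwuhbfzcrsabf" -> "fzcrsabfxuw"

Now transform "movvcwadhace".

adhacemov

In each case the input is transformed by: move the first 3 characters to the end (rotate left by 3), then delete the first 3 characters.
On "movvcwadhace": the first step gives "vcwadhacemov", and the second then gives "adhacemov".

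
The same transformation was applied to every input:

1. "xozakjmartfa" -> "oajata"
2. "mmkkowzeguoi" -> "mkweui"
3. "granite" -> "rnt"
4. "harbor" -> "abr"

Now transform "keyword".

The pattern: keep every other character starting from the second (positions 2nd, 4th, 6th, ...).
Doing the same to "keyword": "ewr".

ewr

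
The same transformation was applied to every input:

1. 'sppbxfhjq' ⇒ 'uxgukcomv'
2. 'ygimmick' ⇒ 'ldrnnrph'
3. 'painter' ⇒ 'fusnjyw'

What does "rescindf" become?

jwhxsnki

In each case the input is transformed by: shift every letter 5 places forward in the alphabet (wrapping around), then swap each adjacent pair of characters (1↔2, 3↔4, ...).
For "rescindf" the result is "jwhxsnki".
(Check on "painter": → "ufnsyjw" → "fusnjyw" ✓)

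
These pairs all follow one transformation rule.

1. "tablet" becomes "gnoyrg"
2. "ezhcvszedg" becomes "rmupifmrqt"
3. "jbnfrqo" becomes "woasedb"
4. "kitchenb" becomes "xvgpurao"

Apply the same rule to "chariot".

What's happening: shift every letter 13 places forward in the alphabet (wrapping around) — i.e. ROT13.
"chariot" → "punevbg".

punevbg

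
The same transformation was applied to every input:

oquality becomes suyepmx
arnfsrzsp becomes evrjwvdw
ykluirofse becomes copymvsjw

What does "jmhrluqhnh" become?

nqlvpyulr

The pattern: shift every letter 4 places forward in the alphabet (wrapping around), then delete the last character.
For "jmhrluqhnh", step one produces "nqlvpyulrl"; step two turns that into "nqlvpyulr".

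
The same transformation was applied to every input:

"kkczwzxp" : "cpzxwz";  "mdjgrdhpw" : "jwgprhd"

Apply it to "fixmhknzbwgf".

Rule — delete the first 2 characters, then take characters alternately from the front and the back (1st, last, 2nd, 2nd-last, ...).
On "fixmhknzbwgf": the first step gives "xmhknzbwgf", and the second then gives "xfmghwkbnz".

xfmghwkbnz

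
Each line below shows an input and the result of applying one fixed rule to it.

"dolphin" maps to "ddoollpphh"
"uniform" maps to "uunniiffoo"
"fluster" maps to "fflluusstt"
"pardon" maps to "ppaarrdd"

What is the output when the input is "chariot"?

cchhaarrii

Each output is the input with this applied: delete the last 2 characters, then double every character.
"chariot" → "chari" → "cchhaarrii".
(Check on "fluster": → "flust" → "fflluusstt" ✓)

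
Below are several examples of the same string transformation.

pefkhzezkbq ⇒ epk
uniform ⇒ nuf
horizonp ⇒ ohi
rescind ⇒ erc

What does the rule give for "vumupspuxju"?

uvu

Looking at the pairs, the operation is to swap each adjacent pair of characters (1↔2, 3↔4, ...), then keep only the first 3 characters.
Starting from "vumupspuxju": after the first operation, "uvumspupjxu"; after the second, "uvu".
(Check on "pefkhzezkbq": → "epkfzhzebkq" → "epk" ✓)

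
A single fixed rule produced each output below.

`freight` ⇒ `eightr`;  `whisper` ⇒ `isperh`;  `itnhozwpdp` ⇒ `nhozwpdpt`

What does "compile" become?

mpileo

The pattern: delete the first character, then move the first character to the end.
Applying that to "compile" gives "mpileo".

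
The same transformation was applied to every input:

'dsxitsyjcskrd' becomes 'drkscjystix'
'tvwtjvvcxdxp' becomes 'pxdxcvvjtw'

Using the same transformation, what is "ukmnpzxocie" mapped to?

In each case the input is transformed by: delete the first 2 characters, then reverse the string.
Doing the same to "ukmnpzxocie": "eicoxzpnm".

eicoxzpnm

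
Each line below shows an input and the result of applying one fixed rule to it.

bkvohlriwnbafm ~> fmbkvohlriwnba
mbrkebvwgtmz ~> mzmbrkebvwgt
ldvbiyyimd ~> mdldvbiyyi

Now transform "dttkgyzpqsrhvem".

emdttkgyzpqsrhv

In each case the input is transformed by: move the last 2 characters to the front (rotate right by 2).
So "dttkgyzpqsrhvem" becomes "emdttkgyzpqsrhv".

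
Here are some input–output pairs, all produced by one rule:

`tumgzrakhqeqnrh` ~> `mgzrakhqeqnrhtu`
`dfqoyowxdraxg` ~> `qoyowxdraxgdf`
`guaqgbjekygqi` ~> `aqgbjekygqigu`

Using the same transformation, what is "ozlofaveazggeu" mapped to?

lofaveazggeuoz

What's happening: move the first 2 characters to the end (rotate left by 2).
Applying that to "ozlofaveazggeu" gives "lofaveazggeuoz".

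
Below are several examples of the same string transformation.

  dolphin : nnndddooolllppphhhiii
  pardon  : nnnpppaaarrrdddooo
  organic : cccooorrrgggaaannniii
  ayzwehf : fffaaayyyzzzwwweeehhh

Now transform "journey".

The rule is to move the last character to the front, then repeat every character 3 times.
Working it through for "journey": intermediate "yjourne", final "yyyjjjooouuurrrnnneee".
(Check on "dolphin": → "ndolphi" → "nnndddooolllppphhhiii" ✓)

yyyjjjooouuurrrnnneee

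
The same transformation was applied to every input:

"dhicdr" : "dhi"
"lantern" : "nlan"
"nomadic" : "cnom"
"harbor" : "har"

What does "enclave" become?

eenc

The rule is to move the first 3 characters to the end (rotate left by 3), then delete the first 3 characters.
For "enclave" the result is "eenc".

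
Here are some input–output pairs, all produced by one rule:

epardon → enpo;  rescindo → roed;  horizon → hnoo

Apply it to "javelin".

jnai

What's happening: take characters alternately from the front and the back (1st, last, 2nd, 2nd-last, ...), then keep only the first 4 characters.
On "javelin": the first step gives "jnaivle", and the second then gives "jnai".
(Check on "horizon": → "hnoorzi" → "hnoo" ✓)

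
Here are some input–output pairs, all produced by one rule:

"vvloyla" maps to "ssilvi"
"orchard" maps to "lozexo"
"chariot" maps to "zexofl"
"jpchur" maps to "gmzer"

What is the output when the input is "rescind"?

obpzfk

Rule — delete the last character, then shift every letter 3 places backward in the alphabet (wrapping around).
Working it through for "rescind": intermediate "rescin", final "obpzfk".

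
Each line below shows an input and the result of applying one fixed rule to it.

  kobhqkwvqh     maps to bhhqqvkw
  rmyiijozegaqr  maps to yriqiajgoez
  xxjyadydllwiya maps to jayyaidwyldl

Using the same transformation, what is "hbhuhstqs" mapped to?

Rule — delete the first 2 characters, then take characters alternately from the front and the back (1st, last, 2nd, 2nd-last, ...).
Starting from "hbhuhstqs": after the first operation, "huhstqs"; after the second, "hsuqhts".

hsuqhts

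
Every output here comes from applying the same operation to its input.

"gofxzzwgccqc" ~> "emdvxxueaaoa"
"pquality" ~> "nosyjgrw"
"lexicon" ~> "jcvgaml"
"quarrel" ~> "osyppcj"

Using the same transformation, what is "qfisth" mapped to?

In each case the input is transformed by: shift every letter 2 places backward in the alphabet (wrapping around).
For "qfisth" the result is "odgqrf".

odgqrf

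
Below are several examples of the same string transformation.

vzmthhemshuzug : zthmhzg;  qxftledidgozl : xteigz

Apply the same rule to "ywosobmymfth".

wsbyfh

Each output is the input with this applied: keep every other character starting from the second (positions 2nd, 4th, 6th, ...).
Applying that to "ywosobmymfth" gives "wsbyfh".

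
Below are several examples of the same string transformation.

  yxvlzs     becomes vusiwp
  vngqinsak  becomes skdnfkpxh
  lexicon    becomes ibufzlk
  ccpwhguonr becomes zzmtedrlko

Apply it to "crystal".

zovpqxi

In each case the input is transformed by: shift every letter 3 places backward in the alphabet (wrapping around).
For "crystal" the result is "zovpqxi".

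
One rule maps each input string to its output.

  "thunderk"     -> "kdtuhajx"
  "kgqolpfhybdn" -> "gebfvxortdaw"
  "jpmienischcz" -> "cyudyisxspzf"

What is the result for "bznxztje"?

The rule is to shift every letter 10 places backward in the alphabet (wrapping around), then move the first 2 characters to the end (rotate left by 2).
For "bznxztje", step one produces "rpdnpjzu"; step two turns that into "dnpjzurp".

dnpjzurp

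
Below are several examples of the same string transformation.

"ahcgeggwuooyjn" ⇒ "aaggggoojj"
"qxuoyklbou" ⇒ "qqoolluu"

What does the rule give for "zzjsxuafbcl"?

zzssaacc

What's happening: keep one character in every 3, starting at position 1 (positions 1st, 4th, 7th, ...), then double every character.
"zzjsxuafbcl" → "zsac" → "zzssaacc".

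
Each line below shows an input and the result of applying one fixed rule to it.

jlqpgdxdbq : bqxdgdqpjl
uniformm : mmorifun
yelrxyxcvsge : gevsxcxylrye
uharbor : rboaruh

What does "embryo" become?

In each case the input is transformed by: swap each adjacent pair of characters (1↔2, 3↔4, ...), then reverse the string.
"embryo" → "merboy" → "yobrem".
(Check on "yelrxyxcvsge": → "eyrlyxcxsveg" → "gevsxcxylrye" ✓)

yobrem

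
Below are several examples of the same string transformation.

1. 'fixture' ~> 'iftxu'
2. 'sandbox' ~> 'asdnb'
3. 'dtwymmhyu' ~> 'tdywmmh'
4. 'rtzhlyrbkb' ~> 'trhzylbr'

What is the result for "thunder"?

Rule — delete the last 2 characters, then swap each adjacent pair of characters (1↔2, 3↔4, ...).
On "thunder" that produces "htnud".

htnud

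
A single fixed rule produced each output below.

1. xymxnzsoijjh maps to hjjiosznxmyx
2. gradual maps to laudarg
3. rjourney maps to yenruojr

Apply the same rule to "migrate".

etargim

The rule is to reverse the string.
"migrate" → "etargim".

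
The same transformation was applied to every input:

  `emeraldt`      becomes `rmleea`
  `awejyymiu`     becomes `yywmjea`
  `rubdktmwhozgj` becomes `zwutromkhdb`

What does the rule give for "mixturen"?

xutrmi

Looking at the pairs, the operation is to delete the last 2 characters, then sort the characters into reverse alphabetical order.
For "mixturen", step one produces "mixtur"; step two turns that into "xutrmi".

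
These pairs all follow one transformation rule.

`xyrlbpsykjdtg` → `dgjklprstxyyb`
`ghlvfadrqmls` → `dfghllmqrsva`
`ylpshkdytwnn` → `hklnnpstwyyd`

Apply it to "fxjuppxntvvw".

jnpptuvvwxxf

In each case the input is transformed by: sort the characters into alphabetical order, then move the first character to the end.
For "fxjuppxntvvw", step one produces "fjnpptuvvwxx"; step two turns that into "jnpptuvvwxxf".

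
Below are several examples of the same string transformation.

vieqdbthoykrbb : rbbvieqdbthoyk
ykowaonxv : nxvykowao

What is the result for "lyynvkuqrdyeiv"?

eivlyynvkuqrdy

Looking at the pairs, the operation is to move the last 3 characters to the front (rotate right by 3).
Doing the same to "lyynvkuqrdyeiv": "eivlyynvkuqrdy".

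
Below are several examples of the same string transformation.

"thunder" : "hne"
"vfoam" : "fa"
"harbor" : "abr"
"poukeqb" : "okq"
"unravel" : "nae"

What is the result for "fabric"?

Looking at the pairs, the operation is to keep every other character starting from the second (positions 2nd, 4th, 6th, ...).
Doing the same to "fabric": "arc".

arc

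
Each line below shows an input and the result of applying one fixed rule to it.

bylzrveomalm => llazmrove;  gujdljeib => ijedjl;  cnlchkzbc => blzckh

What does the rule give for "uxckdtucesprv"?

The transformation: take characters alternately from the front and the back (1st, last, 2nd, 2nd-last, ...), then delete the first 3 characters.
Applying both steps to "uxckdtucesprv": "uvxrcpksdetcu", then "rcpksdetcu".

rcpksdetcu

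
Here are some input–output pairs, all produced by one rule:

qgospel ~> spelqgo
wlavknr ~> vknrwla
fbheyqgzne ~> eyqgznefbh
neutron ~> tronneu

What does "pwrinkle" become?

Rule — move the first 3 characters to the end (rotate left by 3).
Applying that to "pwrinkle" gives "inklepwr".

inklepwr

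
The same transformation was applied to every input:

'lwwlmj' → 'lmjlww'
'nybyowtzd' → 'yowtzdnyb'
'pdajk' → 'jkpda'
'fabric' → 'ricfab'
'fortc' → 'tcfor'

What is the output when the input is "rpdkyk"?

Looking at the pairs, the operation is to move the first 3 characters to the end (rotate left by 3).
So "rpdkyk" becomes "kykrpd".

kykrpd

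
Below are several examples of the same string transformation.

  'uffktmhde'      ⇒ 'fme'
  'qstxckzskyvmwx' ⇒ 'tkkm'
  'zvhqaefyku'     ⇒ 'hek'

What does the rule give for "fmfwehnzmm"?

fhm

What's happening: keep one character in every 3, starting at position 3 (positions 3rd, 6th, 9th, ...).
"fmfwehnzmm" → "fhm".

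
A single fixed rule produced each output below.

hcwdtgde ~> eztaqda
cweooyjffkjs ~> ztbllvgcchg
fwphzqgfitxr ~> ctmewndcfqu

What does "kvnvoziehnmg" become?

hskslwfbekj

Looking at the pairs, the operation is to shift every letter 3 places backward in the alphabet (wrapping around), then delete the last character.
Applying both steps to "kvnvoziehnmg": "hskslwfbekjd", then "hskslwfbekj".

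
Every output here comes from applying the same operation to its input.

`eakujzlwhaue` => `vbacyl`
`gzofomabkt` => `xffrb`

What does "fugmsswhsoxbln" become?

What's happening: keep every other character starting from the first (positions 1st, 3rd, 5th, ...), then shift every letter 9 places backward in the alphabet (wrapping around).
On "fugmsswhsoxbln": the first step gives "fgswsxl", and the second then gives "wxjnjoc".

wxjnjoc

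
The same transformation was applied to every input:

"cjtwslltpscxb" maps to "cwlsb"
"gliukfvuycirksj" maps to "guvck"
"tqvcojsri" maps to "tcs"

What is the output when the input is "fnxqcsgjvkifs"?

fqgks

In each case the input is transformed by: keep one character in every 3, starting at position 1 (positions 1st, 4th, 7th, ...).
So "fnxqcsgjvkifs" becomes "fqgks".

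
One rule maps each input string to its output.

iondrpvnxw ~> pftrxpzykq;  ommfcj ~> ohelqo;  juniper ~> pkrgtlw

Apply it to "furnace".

tpceghw

In each case the input is transformed by: shift every letter 2 places forward in the alphabet (wrapping around), then move the first 2 characters to the end (rotate left by 2).
"furnace" → "hwtpceg" → "tpceghw".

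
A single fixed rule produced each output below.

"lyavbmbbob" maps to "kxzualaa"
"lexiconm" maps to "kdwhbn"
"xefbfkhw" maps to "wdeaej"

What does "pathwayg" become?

ozsgvz

The rule is to shift every letter 1 place backward in the alphabet (wrapping around), then delete the last 2 characters.
Applying that to "pathwayg" gives "ozsgvz".
(Check on "xefbfkhw": → "wdeaejgv" → "wdeaej" ✓)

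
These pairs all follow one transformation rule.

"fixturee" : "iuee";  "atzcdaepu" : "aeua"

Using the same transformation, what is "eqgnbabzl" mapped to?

ae

The rule is to move the first character to the end, then keep only the vowels.
For "eqgnbabzl", step one produces "qgnbabzle"; step two turns that into "ae".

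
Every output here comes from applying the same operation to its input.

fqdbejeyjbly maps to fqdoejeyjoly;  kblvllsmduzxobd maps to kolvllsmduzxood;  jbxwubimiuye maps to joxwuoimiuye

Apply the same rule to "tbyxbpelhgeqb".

Rule — replace every "b" with "o".
On "tbyxbpelhgeqb" that produces "toyxopelhgeqo".

toyxopelhgeqo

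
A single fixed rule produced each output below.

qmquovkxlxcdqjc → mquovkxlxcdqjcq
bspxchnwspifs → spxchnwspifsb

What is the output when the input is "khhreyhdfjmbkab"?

Looking at the pairs, the operation is to move the first character to the end.
For "khhreyhdfjmbkab" the result is "hhreyhdfjmbkabk".

hhreyhdfjmbkabk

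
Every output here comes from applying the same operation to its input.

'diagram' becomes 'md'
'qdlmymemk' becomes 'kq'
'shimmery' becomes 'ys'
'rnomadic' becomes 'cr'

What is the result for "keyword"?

The transformation: move the first character to the end, then keep only the last 2 characters.
For "keyword", step one produces "eywordk"; step two turns that into "dk".
(Check on "shimmery": → "himmerys" → "ys" ✓)

dk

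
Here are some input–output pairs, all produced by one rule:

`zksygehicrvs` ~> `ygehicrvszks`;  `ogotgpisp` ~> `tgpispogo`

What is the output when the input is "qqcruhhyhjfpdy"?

The transformation: move the first 3 characters to the end (rotate left by 3).
For "qqcruhhyhjfpdy" the result is "ruhhyhjfpdyqqc".

ruhhyhjfpdyqqc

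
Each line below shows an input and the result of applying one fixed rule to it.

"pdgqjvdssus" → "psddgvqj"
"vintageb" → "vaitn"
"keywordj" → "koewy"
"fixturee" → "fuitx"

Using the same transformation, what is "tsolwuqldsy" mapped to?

What's happening: delete the last 3 characters, then take characters alternately from the front and the back (1st, last, 2nd, 2nd-last, ...).
Working it through for "tsolwuqldsy": intermediate "tsolwuql", final "tlsqoulw".

tlsqoulw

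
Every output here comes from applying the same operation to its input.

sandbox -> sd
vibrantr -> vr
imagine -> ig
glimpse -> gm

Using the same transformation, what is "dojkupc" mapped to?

dk

The transformation: move the last 2 characters to the front (rotate right by 2), then keep one character in every 3, starting at position 3 (positions 3rd, 6th, 9th, ...).
"dojkupc" → "dk".
(Check on "glimpse": → "seglimp" → "gm" ✓)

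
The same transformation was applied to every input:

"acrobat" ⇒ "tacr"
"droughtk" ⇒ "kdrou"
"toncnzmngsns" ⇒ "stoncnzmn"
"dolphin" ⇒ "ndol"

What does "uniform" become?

The rule is to move the last character to the front, then delete the last 3 characters.
Applying that to "uniform" gives "muni".

muni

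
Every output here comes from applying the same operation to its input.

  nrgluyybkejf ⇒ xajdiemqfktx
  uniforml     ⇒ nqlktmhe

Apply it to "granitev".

hsdufqzm

The rule is to swap the front and back halves of the string, then shift every letter 1 place backward in the alphabet (wrapping around).
"granitev" → "itevgran" → "hsdufqzm".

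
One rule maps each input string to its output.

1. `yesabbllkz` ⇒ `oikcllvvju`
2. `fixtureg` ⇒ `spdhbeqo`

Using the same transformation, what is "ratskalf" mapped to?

Looking at the pairs, the operation is to shift every letter 10 places forward in the alphabet (wrapping around), then swap each adjacent pair of characters (1↔2, 3↔4, ...).
Working it through for "ratskalf": intermediate "bkdcukvp", final "kbcdkupv".

kbcdkupv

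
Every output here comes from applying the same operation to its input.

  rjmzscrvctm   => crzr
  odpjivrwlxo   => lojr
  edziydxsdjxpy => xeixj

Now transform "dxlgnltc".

ldg

The rule is to move the last 3 characters to the front (rotate right by 3), then keep one character in every 3, starting at position 1 (positions 1st, 4th, 7th, ...).
"dxlgnltc" → "ltcdxlgn" → "ldg".
(Check on "edziydxsdjxpy": → "xpyedziydxsdj" → "xeixj" ✓)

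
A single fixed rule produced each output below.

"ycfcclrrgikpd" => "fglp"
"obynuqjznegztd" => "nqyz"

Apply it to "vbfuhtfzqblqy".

fqqt

The rule is to keep one character in every 3, starting at position 3 (positions 3rd, 6th, 9th, ...), then sort the characters into alphabetical order.
"vbfuhtfzqblqy" → "ftqq" → "fqqt".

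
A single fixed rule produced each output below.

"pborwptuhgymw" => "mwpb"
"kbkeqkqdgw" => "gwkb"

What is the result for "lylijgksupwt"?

Looking at the pairs, the operation is to move the last 2 characters to the front (rotate right by 2), then keep only the first 4 characters.
On "lylijgksupwt" that produces "wtly".
(Check on "kbkeqkqdgw": → "gwkbkeqkqd" → "gwkb" ✓)

wtly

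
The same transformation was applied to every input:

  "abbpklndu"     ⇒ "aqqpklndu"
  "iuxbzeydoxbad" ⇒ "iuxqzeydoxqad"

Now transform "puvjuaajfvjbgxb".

What's happening: replace every "b" with "q".
So "puvjuaajfvjbgxb" becomes "puvjuaajfvjqgxq".

puvjuaajfvjqgxq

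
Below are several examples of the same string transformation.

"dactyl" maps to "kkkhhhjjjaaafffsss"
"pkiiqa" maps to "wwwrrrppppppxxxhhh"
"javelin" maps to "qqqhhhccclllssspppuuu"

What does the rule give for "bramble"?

iiiyyyhhhtttiiissslll

Looking at the pairs, the operation is to shift every letter 7 places forward in the alphabet (wrapping around), then repeat every character 3 times.
Working it through for "bramble": intermediate "iyhtisl", final "iiiyyyhhhtttiiissslll".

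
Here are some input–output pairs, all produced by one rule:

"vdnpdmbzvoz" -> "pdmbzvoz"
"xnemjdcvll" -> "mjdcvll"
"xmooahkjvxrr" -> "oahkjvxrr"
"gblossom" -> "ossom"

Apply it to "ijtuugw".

uugw

The transformation: delete the first 3 characters.
Applying that to "ijtuugw" gives "uugw".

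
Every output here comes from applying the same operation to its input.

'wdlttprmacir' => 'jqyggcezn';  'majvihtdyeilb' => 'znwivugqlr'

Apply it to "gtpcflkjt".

The pattern: delete the last 3 characters, then shift every letter 13 places forward in the alphabet (wrapping around) — i.e. ROT13.
On "gtpcflkjt": the first step gives "gtpcfl", and the second then gives "tgcpsy".
(Check on "majvihtdyeilb": → "majvihtdye" → "znwivugqlr" ✓)

tgcpsy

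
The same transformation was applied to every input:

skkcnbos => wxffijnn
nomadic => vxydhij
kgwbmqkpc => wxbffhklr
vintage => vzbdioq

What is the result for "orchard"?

What's happening: sort the characters into alphabetical order, then shift every letter 5 places backward in the alphabet (wrapping around).
For "orchard" the result is "vxycjmm".

vxycjmm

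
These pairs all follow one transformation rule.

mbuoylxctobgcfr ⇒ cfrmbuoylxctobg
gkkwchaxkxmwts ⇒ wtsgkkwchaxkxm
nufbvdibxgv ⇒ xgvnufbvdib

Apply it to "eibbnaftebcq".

The transformation: move the last 3 characters to the front (rotate right by 3).
So "eibbnaftebcq" becomes "bcqeibbnafte".

bcqeibbnafte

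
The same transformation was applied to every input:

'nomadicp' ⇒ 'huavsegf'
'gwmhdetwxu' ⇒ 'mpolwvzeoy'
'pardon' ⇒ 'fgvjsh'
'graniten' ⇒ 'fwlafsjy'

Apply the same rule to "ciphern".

In each case the input is transformed by: reverse the string, then shift every letter 8 places backward in the alphabet (wrapping around).
Applying that to "ciphern" gives "fjwzhau".
(Check on "graniten": → "netinarg" → "fwlafsjy" ✓)

fjwzhau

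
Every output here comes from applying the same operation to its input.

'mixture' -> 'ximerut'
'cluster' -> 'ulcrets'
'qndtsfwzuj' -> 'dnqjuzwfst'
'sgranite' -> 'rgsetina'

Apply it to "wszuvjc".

Looking at the pairs, the operation is to move the first 3 characters to the end (rotate left by 3), then reverse the string.
Applying both steps to "wszuvjc": "uvjcwsz", then "zswcjvu".

zswcjvu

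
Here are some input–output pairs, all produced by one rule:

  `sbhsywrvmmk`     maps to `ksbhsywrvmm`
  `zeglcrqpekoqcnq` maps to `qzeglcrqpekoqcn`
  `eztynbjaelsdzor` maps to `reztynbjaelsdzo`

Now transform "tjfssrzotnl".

Each output is the input with this applied: move the last character to the front.
For "tjfssrzotnl" the result is "ltjfssrzotn".

ltjfssrzotn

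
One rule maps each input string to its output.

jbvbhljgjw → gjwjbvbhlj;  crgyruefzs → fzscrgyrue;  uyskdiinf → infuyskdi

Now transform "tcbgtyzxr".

zxrtcbgty

The pattern: move the last 3 characters to the front (rotate right by 3).
"tcbgtyzxr" → "zxrtcbgty".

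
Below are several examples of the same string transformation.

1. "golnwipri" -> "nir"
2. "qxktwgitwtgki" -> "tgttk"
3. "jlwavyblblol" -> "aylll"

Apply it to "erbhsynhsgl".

Rule — delete the first 3 characters, then keep every other character starting from the first (positions 1st, 3rd, 5th, ...).
For "erbhsynhsgl", step one produces "hsynhsgl"; step two turns that into "hyhg".

hyhg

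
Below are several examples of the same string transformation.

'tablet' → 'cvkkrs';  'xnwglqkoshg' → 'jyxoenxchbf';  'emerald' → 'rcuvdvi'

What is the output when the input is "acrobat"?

Rule — move the last 3 characters to the front (rotate right by 3), then shift every letter 9 places backward in the alphabet (wrapping around).
"acrobat" → "batacro" → "srkrtif".

srkrtif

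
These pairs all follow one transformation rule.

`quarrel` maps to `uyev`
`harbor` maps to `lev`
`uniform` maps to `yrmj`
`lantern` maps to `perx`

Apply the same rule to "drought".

hvsy

Rule — delete the last 3 characters, then shift every letter 4 places forward in the alphabet (wrapping around).
"drought" → "drou" → "hvsy".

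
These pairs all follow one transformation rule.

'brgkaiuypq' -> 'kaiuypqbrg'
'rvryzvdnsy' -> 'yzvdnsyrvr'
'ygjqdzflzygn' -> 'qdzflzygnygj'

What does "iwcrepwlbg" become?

repwlbgiwc

The pattern: move the first 3 characters to the end (rotate left by 3).
On "iwcrepwlbg" that produces "repwlbgiwc".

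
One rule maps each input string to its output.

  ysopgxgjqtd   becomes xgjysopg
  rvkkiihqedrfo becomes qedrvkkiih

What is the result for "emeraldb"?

eraem

Rule — delete the last 3 characters, then move the last 3 characters to the front (rotate right by 3).
Starting from "emeraldb": after the first operation, "emera"; after the second, "eraem".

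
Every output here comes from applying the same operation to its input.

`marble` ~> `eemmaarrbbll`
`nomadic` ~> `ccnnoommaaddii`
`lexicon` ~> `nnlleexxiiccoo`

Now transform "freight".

ttffrreeiigghh

Each output is the input with this applied: move the last character to the front, then double every character.
On "freight": the first step gives "tfreigh", and the second then gives "ttffrreeiigghh".
(Check on "lexicon": → "nlexico" → "nnlleexxiiccoo" ✓)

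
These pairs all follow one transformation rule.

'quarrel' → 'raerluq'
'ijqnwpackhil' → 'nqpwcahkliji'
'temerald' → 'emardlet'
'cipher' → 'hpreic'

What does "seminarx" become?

The rule is to swap each adjacent pair of characters (1↔2, 3↔4, ...), then move the first 2 characters to the end (rotate left by 2).
For "seminarx" the result is "imanxres".

imanxres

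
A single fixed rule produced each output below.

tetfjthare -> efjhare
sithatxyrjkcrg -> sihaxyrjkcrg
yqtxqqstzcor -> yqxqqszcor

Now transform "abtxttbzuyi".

abxbzuyi

The rule is to remove every "t".
For "abtxttbzuyi" the result is "abxbzuyi".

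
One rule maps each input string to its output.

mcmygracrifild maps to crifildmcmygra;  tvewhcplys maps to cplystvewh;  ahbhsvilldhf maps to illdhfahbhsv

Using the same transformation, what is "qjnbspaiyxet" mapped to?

aiyxetqjnbsp

In each case the input is transformed by: swap the front and back halves of the string.
Doing the same to "qjnbspaiyxet": "aiyxetqjnbsp".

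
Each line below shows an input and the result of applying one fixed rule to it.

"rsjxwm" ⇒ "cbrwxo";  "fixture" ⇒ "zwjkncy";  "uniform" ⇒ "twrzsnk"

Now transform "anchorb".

twgfshm

Looking at the pairs, the operation is to shift every letter 5 places forward in the alphabet (wrapping around), then move the last 3 characters to the front (rotate right by 3).
So "anchorb" becomes "twgfshm".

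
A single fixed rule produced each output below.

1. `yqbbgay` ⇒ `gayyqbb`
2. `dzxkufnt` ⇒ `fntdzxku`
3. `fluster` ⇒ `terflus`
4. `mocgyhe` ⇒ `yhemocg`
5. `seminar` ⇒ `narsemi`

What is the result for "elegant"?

The pattern: move the last 3 characters to the front (rotate right by 3).
For "elegant" the result is "anteleg".

anteleg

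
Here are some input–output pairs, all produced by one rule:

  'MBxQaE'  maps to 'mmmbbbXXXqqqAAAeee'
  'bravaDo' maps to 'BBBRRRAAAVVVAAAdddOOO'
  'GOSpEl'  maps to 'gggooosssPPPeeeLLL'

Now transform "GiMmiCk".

gggIIImmmMMMIIIcccKKK

The rule is to flip the case of every letter, then repeat every character 3 times.
On "GiMmiCk" that produces "gggIIImmmMMMIIIcccKKK".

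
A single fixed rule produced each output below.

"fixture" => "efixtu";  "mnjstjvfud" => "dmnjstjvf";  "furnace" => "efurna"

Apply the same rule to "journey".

In each case the input is transformed by: move the last 2 characters to the front (rotate right by 2), then delete the first character.
For "journey", step one produces "eyjourn"; step two turns that into "yjourn".

yjourn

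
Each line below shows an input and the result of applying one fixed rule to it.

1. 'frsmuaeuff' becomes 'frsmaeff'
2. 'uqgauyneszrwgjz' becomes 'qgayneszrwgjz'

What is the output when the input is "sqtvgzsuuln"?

The rule is to remove every "u".
Applying that to "sqtvgzsuuln" gives "sqtvgzsln".

sqtvgzsln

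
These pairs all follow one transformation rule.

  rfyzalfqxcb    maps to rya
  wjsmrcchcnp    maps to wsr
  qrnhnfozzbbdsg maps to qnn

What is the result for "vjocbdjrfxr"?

What's happening: keep every other character starting from the first (positions 1st, 3rd, 5th, ...), then keep only the first 3 characters.
For "vjocbdjrfxr", step one produces "vobjfr"; step two turns that into "vob".

vob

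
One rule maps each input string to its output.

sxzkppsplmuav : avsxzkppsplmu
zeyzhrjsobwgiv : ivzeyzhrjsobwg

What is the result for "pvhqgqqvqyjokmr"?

Rule — move the last 2 characters to the front (rotate right by 2).
On "pvhqgqqvqyjokmr" that produces "mrpvhqgqqvqyjok".

mrpvhqgqqvqyjok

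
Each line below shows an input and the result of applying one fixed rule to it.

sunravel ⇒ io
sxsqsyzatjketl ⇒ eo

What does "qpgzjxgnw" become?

Rule — shift every letter 12 places backward in the alphabet (wrapping around), then keep only the vowels.
On "qpgzjxgnw": the first step gives "edunxlubk", and the second then gives "euu".

euu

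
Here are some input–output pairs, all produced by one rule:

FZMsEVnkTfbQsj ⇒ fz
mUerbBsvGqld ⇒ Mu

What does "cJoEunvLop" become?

Cj

Each output is the input with this applied: flip the case of every letter, then keep only the first 2 characters.
"cJoEunvLop" → "CjOeUNVlOP" → "Cj".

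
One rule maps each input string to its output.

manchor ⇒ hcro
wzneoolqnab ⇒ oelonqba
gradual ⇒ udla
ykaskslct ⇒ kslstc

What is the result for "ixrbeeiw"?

ebiew

The pattern: delete the first 3 characters, then swap each adjacent pair of characters (1↔2, 3↔4, ...).
On "ixrbeeiw": the first step gives "beeiw", and the second then gives "ebiew".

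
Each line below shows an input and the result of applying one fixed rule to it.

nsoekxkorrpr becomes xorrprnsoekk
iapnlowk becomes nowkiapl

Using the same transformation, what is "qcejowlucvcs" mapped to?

wucvcsqcejol

The rule is to swap the front and back halves of the string, then swap the first and last characters.
For "qcejowlucvcs", step one produces "lucvcsqcejow"; step two turns that into "wucvcsqcejol".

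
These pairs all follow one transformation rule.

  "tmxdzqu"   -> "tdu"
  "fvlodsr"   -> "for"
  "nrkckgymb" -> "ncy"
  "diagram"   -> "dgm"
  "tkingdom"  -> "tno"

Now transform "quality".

Looking at the pairs, the operation is to keep one character in every 3, starting at position 1 (positions 1st, 4th, 7th, ...).
Applying that to "quality" gives "qly".

qly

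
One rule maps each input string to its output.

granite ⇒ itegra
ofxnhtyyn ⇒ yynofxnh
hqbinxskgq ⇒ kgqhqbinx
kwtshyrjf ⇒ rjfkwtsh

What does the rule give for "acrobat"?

Each output is the input with this applied: move the last 3 characters to the front (rotate right by 3), then delete the last character.
Starting from "acrobat": after the first operation, "batacro"; after the second, "batacr".

batacr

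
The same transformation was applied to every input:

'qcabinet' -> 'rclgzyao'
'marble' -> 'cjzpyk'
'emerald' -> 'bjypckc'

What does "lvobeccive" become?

ctgaaczmtj

The pattern: shift every letter 2 places backward in the alphabet (wrapping around), then reverse the string.
"lvobeccive" → "jtmzcaagtc" → "ctgaaczmtj".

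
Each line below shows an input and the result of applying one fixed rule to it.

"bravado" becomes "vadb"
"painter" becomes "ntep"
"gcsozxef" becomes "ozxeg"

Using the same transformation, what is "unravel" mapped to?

aveu

Rule — swap the first and last characters, then delete the first 3 characters.
Starting from "unravel": after the first operation, "lnraveu"; after the second, "aveu".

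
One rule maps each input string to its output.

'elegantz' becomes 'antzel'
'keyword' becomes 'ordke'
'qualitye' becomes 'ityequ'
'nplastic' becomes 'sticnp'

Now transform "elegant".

antel

The rule is to move the first 2 characters to the end (rotate left by 2), then delete the first 2 characters.
Starting from "elegant": after the first operation, "egantel"; after the second, "antel".
(Check on "nplastic": → "lasticnp" → "sticnp" ✓)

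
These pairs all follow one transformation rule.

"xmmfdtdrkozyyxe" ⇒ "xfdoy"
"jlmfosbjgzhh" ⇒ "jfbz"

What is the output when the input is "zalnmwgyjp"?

Rule — keep one character in every 3, starting at position 1 (positions 1st, 4th, 7th, ...).
Doing the same to "zalnmwgyjp": "zngp".

zngp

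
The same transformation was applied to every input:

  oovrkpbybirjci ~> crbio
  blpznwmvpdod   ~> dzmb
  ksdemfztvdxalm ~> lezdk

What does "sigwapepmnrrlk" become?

Looking at the pairs, the operation is to keep one character in every 3, starting at position 1 (positions 1st, 4th, 7th, ...), then swap the first and last characters.
On "sigwapepmnrrlk": the first step gives "swenl", and the second then gives "lwens".

lwens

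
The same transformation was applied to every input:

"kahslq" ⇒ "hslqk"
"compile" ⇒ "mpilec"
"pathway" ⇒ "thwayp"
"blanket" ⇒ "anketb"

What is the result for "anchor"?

Looking at the pairs, the operation is to move the first 2 characters to the end (rotate left by 2), then delete the last character.
Starting from "anchor": after the first operation, "choran"; after the second, "chora".

chora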